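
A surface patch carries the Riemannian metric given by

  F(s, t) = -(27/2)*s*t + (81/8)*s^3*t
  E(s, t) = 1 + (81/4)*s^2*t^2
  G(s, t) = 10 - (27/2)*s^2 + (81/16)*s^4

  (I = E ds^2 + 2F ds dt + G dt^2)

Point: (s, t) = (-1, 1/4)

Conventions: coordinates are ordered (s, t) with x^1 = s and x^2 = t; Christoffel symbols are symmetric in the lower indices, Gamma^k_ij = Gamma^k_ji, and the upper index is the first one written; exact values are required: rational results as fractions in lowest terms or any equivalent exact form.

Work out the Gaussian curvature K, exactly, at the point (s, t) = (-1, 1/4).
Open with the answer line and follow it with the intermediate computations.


Answer: K = -82944/32761

E = 145/64, F = 27/32, G = 25/16, EG - F^2 = 181/64 at the point
E_s = -81/32, E_t = 81/8, F_s = 135/32, F_t = 27/8, G_s = 27/4, G_t = 0
E_tt = 81/2, F_st = 135/8, G_ss = 135/4
Compute both Brioschi determinants and normalise by (EG - F^2)^2.
M1 = [[-E_tt/2 + F_st - G_ss/2, E_s/2, F_s - E_t/2], [F_t - G_s/2, E, F], [G_t/2, F, G]] = [[-81/4, -81/64, -27/32], [0, 145/64, 27/32], [0, 27/32, 25/16]]; det M1 = -14661/256
M2 = [[0, E_t/2, G_s/2], [E_t/2, E, F], [G_s/2, F, G]] = [[0, 81/16, 27/8], [81/16, 145/64, 27/32], [27/8, 27/32, 25/16]]; det M2 = -9477/256
det M1 - det M2 = -81/4; K = -81/4 / (181/64)^2 = -82944/32761


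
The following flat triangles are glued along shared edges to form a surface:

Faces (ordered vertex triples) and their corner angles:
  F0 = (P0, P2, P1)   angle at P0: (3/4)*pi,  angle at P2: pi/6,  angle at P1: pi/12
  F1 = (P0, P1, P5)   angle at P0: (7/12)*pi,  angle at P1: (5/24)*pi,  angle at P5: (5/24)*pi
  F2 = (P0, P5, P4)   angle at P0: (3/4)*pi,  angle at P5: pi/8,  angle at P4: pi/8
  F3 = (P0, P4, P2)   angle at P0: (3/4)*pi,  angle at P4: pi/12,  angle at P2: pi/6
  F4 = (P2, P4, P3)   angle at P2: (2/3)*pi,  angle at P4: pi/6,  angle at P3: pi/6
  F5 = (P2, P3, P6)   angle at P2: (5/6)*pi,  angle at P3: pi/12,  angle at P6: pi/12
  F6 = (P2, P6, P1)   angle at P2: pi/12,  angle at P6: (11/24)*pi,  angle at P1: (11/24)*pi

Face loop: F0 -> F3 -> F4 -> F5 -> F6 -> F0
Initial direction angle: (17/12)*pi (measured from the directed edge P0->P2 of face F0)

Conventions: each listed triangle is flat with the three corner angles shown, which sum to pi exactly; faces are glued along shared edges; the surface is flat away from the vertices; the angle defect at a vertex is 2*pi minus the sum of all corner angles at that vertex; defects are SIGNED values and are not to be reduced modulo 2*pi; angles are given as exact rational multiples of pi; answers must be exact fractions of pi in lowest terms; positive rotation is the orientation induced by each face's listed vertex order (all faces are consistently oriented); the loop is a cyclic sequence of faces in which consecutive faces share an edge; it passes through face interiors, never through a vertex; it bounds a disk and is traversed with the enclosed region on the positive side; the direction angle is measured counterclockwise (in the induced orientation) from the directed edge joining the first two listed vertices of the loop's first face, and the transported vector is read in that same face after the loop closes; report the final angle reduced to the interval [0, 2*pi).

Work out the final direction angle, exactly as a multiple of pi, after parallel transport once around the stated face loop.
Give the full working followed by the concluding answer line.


enclosed vertex P2: corner angles sum to (23/12)*pi, defect = 2*pi - (23/12)*pi = pi/12
final direction = starting direction + enclosed defect total, reduced mod 2*pi (induced orientation)
final angle = (17/12)*pi + pi/12 = (3/2)*pi (mod 2*pi)

Answer: final direction angle = (3/2)*pi


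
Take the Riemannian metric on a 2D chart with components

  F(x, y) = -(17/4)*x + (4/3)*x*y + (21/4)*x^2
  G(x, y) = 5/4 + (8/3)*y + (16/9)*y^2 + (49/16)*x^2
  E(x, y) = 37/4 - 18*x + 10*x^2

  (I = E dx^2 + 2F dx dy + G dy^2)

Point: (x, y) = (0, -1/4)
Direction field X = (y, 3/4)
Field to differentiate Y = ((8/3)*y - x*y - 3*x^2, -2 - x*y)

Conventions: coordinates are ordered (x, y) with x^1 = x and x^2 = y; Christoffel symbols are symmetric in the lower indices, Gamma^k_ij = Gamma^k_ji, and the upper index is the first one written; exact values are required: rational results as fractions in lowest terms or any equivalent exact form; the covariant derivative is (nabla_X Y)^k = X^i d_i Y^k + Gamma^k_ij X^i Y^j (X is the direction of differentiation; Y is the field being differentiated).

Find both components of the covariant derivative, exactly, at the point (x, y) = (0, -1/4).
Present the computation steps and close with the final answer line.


E = 37/4, F = 0, G = 25/36 at the point
E_x = -18, E_y = 0, F_x = -55/12, F_y = 0, G_x = 0, G_y = 16/9
EG - F^2 = 925/144;  g^inv = (144/925) * [[25/36, 0], [0, 37/4]]
first-kind symbols [ij,l] = (1/2)(d_i g_jl + d_j g_il - d_l g_ij): [xx,x] = E_x/2 = -9, [xx,y] = F_x - E_y/2 = -55/12, [xy,x] = E_y/2 = 0, [xy,y] = G_x/2 = 0, [yy,x] = F_y - G_x/2 = 0, [yy,y] = G_y/2 = 8/9
Gamma^x_ij = (G*[ij,x] - F*[ij,y])/(EG - F^2), Gamma^y_ij = (E*[ij,y] - F*[ij,x])/(EG - F^2)
Gamma_xxx = -36/37, Gamma_xxy = 0, Gamma_xyy = 0, Gamma_yxx = -33/5, Gamma_yxy = 0, Gamma_yyy = 32/25
X = (-1/4, 3/4), Y = (-2/3, -2) at the point

Answer: (nabla_X Y)^x = 1051/592, (nabla_X Y)^y = -1233/400


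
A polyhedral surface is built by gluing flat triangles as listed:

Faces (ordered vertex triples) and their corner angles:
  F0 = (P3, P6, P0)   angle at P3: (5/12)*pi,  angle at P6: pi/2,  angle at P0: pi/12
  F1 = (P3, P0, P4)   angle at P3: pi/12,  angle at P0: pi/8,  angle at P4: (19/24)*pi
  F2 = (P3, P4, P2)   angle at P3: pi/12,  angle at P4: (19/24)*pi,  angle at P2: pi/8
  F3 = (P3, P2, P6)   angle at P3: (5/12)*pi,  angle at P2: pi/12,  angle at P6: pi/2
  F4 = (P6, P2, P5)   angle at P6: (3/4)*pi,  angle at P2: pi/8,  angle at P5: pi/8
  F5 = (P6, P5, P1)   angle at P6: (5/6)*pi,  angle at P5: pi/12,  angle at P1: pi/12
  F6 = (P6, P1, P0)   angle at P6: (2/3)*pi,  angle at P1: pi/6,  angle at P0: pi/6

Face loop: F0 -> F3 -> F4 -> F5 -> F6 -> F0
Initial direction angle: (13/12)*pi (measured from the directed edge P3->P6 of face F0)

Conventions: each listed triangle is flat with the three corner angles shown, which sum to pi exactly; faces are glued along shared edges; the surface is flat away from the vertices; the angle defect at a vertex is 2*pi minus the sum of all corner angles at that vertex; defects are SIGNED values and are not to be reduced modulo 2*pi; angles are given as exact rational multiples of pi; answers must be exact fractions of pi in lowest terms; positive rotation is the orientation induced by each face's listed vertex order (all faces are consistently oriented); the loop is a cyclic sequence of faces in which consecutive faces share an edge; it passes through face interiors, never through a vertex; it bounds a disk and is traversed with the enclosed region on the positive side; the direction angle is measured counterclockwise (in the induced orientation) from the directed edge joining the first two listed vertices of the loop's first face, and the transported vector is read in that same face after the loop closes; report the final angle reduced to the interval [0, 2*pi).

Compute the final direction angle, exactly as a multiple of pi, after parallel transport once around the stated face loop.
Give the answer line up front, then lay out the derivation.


Answer: final direction angle = (11/6)*pi

enclosed vertex P6: corner angles sum to (13/4)*pi, defect = 2*pi - (13/4)*pi = (-5/4)*pi
transport around the loop rotates by the sum of enclosed defects; add to the initial angle mod 2*pi
final angle = (13/12)*pi - (5/4)*pi = (11/6)*pi (mod 2*pi)


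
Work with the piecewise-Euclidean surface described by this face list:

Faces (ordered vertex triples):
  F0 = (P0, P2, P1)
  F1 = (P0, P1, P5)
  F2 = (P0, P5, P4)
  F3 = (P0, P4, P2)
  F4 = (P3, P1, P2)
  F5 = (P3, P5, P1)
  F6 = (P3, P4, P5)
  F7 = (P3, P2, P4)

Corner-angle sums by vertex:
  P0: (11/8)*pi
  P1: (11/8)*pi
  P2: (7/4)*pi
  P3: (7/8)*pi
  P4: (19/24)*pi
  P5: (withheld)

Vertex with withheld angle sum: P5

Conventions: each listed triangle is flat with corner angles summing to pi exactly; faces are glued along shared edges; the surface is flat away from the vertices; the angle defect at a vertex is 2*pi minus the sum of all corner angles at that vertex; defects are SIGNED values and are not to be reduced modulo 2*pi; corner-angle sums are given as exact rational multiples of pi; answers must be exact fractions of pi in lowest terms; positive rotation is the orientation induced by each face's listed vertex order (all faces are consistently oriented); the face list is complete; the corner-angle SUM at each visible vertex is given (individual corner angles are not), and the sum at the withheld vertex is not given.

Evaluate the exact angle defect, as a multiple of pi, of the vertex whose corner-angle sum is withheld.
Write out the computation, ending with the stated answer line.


V = 6, E = 12, F = 8; chi = V - E + F = 2
Gauss-Bonnet: total defect = 2*pi*chi = 4*pi; visible defects sum to (23/6)*pi

Answer: defect(P5) = pi/6


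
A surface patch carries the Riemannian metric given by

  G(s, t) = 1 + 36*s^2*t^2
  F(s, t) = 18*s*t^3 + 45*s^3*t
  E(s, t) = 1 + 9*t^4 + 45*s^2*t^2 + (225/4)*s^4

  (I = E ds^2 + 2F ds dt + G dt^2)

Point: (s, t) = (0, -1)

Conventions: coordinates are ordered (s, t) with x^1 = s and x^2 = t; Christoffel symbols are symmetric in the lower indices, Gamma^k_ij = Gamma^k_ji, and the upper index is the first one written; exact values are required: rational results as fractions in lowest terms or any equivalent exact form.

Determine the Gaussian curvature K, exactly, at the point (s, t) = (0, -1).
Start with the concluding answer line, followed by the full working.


Answer: K = -9/25

E = 10, F = 0, G = 1, EG - F^2 = 10 at the point
E_s = 0, E_t = -36, F_s = -18, F_t = 0, G_s = 0, G_t = 0
E_tt = 108, F_st = 54, G_ss = 72
By Brioschi, K is (det M1 - det M2) divided by (EG - F^2) squared.
M1 = [[-E_tt/2 + F_st - G_ss/2, E_s/2, F_s - E_t/2], [F_t - G_s/2, E, F], [G_t/2, F, G]] = [[-36, 0, 0], [0, 10, 0], [0, 0, 1]]; det M1 = -360
M2 = [[0, E_t/2, G_s/2], [E_t/2, E, F], [G_s/2, F, G]] = [[0, -18, 0], [-18, 10, 0], [0, 0, 1]]; det M2 = -324
det M1 - det M2 = -36; K = -36 / (10)^2 = -9/25


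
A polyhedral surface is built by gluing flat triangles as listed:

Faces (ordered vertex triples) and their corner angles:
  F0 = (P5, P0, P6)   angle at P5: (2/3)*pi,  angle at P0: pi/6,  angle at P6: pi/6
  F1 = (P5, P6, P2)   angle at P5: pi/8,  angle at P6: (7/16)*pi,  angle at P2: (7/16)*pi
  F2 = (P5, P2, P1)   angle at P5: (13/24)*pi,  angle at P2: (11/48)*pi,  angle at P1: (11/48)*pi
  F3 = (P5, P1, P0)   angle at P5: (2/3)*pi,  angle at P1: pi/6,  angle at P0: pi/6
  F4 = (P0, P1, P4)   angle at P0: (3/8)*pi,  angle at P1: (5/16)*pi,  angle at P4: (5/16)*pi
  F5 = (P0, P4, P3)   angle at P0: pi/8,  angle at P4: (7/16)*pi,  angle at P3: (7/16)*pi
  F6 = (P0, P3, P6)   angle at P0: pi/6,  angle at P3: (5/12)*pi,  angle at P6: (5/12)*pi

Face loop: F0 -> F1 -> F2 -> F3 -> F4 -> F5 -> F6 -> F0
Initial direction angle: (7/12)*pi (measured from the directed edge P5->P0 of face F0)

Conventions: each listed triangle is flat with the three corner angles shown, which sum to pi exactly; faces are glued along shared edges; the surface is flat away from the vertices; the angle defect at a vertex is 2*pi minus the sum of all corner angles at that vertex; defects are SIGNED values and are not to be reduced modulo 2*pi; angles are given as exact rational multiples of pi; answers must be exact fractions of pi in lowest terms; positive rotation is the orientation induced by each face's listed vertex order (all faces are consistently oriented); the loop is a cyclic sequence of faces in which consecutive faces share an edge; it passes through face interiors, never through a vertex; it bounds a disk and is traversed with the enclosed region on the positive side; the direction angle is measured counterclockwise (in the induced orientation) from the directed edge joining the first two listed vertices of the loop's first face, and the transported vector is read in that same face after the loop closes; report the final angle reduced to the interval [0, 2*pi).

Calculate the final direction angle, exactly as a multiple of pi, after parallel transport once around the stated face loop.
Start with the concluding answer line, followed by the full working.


Answer: final direction angle = (19/12)*pi

enclosed vertex P0: corner angles sum to pi, defect = 2*pi - pi = pi
enclosed vertex P5: corner angles sum to 2*pi, defect = 2*pi - 2*pi = 0
the rotation equals the total enclosed defect, so the final angle is initial + defects (mod 2*pi)
final angle = (7/12)*pi + pi = (19/12)*pi (mod 2*pi)


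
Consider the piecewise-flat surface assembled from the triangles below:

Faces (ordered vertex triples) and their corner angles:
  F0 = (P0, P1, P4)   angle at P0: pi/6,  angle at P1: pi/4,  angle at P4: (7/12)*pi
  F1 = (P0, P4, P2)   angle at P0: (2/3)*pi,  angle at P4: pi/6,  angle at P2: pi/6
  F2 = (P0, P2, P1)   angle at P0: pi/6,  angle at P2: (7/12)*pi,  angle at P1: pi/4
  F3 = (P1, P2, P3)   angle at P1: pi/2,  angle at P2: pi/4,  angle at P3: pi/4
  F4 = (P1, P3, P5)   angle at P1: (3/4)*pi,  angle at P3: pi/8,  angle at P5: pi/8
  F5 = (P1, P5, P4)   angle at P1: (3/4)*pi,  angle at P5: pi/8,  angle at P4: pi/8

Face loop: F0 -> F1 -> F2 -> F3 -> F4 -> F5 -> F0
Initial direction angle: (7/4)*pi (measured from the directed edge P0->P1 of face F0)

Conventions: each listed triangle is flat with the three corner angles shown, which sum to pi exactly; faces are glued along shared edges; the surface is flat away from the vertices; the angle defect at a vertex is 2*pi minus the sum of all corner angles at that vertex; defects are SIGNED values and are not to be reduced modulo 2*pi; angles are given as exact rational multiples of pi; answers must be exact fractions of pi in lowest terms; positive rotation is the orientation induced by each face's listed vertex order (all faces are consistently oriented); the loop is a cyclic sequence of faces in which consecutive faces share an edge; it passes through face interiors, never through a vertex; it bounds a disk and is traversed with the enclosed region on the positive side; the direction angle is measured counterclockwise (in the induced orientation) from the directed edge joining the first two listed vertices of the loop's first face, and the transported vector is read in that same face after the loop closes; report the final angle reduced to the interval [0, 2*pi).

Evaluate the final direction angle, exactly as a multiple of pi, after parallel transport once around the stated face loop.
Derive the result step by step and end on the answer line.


enclosed vertex P0: corner angles sum to pi, defect = 2*pi - pi = pi
enclosed vertex P1: corner angles sum to (5/2)*pi, defect = 2*pi - (5/2)*pi = -pi/2
transport around the loop rotates by the sum of enclosed defects; add to the initial angle mod 2*pi
final angle = (7/4)*pi + pi/2 = pi/4 (mod 2*pi)

Answer: final direction angle = pi/4


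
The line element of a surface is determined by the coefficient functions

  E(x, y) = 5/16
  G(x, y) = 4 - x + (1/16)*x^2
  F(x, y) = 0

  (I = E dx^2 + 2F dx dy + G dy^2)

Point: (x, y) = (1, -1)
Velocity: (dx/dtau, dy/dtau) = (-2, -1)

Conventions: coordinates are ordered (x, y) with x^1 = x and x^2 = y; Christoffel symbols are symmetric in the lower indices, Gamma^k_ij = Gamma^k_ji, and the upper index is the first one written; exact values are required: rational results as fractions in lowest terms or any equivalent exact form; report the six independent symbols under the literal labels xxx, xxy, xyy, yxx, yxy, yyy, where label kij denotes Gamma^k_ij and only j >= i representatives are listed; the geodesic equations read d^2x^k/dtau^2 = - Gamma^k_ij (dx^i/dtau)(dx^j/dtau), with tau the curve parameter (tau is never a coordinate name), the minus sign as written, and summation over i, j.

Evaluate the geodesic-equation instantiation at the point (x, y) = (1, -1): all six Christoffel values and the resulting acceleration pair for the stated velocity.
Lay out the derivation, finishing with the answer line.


E = 5/16, F = 0, G = 49/16 at the point
E_x = 0, E_y = 0, F_x = 0, F_y = 0, G_x = -7/8, G_y = 0
EG - F^2 = 245/256;  g^inv = (256/245) * [[49/16, 0], [0, 5/16]]
first-kind symbols [ij,l] = (1/2)(d_i g_jl + d_j g_il - d_l g_ij): [xx,x] = E_x/2 = 0, [xx,y] = F_x - E_y/2 = 0, [xy,x] = E_y/2 = 0, [xy,y] = G_x/2 = -7/16, [yy,x] = F_y - G_x/2 = 7/16, [yy,y] = G_y/2 = 0
Gamma^x_ij = (G*[ij,x] - F*[ij,y])/(EG - F^2), Gamma^y_ij = (E*[ij,y] - F*[ij,x])/(EG - F^2)
Gamma_xxx = 0, Gamma_xxy = 0, Gamma_xyy = 7/5, Gamma_yxx = 0, Gamma_yxy = -1/7, Gamma_yyy = 0
d^2x/dtau^2 = -(Gamma_xxx*(-2)^2 + 2*Gamma_xxy*(-2)*(-1) + Gamma_xyy*(-1)^2) = -7/5
d^2y/dtau^2 = -(Gamma_yxx*(-2)^2 + 2*Gamma_yxy*(-2)*(-1) + Gamma_yyy*(-1)^2) = 4/7

Answer: Gamma_xxx = 0, Gamma_xxy = 0, Gamma_xyy = 7/5, Gamma_yxx = 0, Gamma_yxy = -1/7, Gamma_yyy = 0; accelerations (d^2x/dtau^2, d^2y/dtau^2) = (-7/5, 4/7)


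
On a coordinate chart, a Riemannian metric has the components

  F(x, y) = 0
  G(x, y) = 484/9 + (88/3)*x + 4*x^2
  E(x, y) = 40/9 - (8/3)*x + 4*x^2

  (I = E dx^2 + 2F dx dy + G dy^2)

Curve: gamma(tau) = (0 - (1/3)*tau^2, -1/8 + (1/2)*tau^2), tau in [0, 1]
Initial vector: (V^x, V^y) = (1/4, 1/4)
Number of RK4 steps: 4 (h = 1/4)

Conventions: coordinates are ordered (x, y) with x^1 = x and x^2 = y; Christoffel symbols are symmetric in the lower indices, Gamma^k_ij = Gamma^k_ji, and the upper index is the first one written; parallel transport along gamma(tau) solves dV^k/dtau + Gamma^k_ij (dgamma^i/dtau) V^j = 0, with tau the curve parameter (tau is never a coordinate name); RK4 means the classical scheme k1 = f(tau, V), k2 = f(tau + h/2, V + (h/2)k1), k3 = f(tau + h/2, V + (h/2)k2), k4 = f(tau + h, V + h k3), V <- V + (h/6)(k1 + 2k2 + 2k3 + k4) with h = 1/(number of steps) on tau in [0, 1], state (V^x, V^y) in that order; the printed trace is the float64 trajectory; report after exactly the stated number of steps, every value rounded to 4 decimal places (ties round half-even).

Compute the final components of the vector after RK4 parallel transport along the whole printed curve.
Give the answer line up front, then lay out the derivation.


Answer: V^x = 0.5271, V^y = 0.2139

gamma'(tau) = (-(2/3)*tau, tau); f(tau, V)^k = -Gamma^k_ij(gamma(tau)) gamma'^i(tau) V^j; h = 1/4; intermediate values shown to 6 dp
curve data and Christoffel symbols at the stage parameters:
  tau = 0.000000: gamma = (0.000000, -0.125000), gamma' = (0.000000, 0.000000); Gamma_xxx = -0.300000, Gamma_xxy = 0.000000, Gamma_xyy = -3.300000, Gamma_yxx = 0.000000, Gamma_yxy = 0.272727, Gamma_yyy = 0.000000
  tau = 0.125000: gamma = (-0.005208, -0.117188), gamma' = (-0.083333, 0.125000); Gamma_xxx = -0.303731, Gamma_xxy = 0.000000, Gamma_xyy = -3.284967, Gamma_yxx = 0.000000, Gamma_yxy = 0.273115, Gamma_yyy = 0.000000
  tau = 0.250000: gamma = (-0.020833, -0.093750), gamma' = (-0.166667, 0.250000); Gamma_xxx = -0.314693, Gamma_xxy = 0.000000, Gamma_xyy = -3.239491, Gamma_yxx = 0.000000, Gamma_yxy = 0.274286, Gamma_yyy = 0.000000
  tau = 0.375000: gamma = (-0.046875, -0.054688), gamma' = (-0.250000, 0.375000); Gamma_xxx = -0.332188, Gamma_xxy = 0.000000, Gamma_xyy = -3.162610, Gamma_yxx = 0.000000, Gamma_yxy = 0.276259, Gamma_yyy = 0.000000
  tau = 0.500000: gamma = (-0.083333, 0.000000), gamma' = (-0.333333, 0.500000); Gamma_xxx = -0.355030, Gamma_xxy = 0.000000, Gamma_xyy = -3.053254, Gamma_yxx = 0.000000, Gamma_yxy = 0.279070, Gamma_yyy = 0.000000
  tau = 0.625000: gamma = (-0.130208, 0.070312), gamma' = (-0.416667, 0.625000); Gamma_xxx = -0.381556, Gamma_xxy = 0.000000, Gamma_xyy = -2.910975, Gamma_yxx = 0.000000, Gamma_yxy = 0.282769, Gamma_yyy = 0.000000
  tau = 0.750000: gamma = (-0.187500, 0.156250), gamma' = (-0.500000, 0.750000); Gamma_xxx = -0.409696, Gamma_xxy = 0.000000, Gamma_xyy = -2.736770, Gamma_yxx = 0.000000, Gamma_yxy = 0.287425, Gamma_yyy = 0.000000
  tau = 0.875000: gamma = (-0.255208, 0.257812), gamma' = (-0.583333, 0.875000); Gamma_xxx = -0.437129, Gamma_xxy = 0.000000, Gamma_xyy = -2.533798, Gamma_yxx = 0.000000, Gamma_yxy = 0.293130, Gamma_yyy = 0.000000
  tau = 1.000000: gamma = (-0.333333, 0.375000), gamma' = (-0.666667, 1.000000); Gamma_xxx = -0.461538, Gamma_xxy = 0.000000, Gamma_xyy = -2.307692, Gamma_yxx = 0.000000, Gamma_yxy = 0.300000, Gamma_yyy = 0.000000
step 0: V^x = 0.2500, V^y = 0.2500
step 1: k1 = (0.000000, 0.000000), k2 = (0.096327, -0.002845), k3 = (0.095877, -0.003264), k4 = (0.187438, -0.007395); V <- V + (h/6)(k1 + 2k2 + 2k3 + k4): V^x = 0.2738, V^y = 0.2492
step 2: k1 = (0.187444, -0.007385), k2 = (0.269744, -0.013649), k3 = (0.267961, -0.014769), k4 = (0.334439, -0.024720); V <- V + (h/6)(k1 + 2k2 + 2k3 + k4): V^x = 0.3404, V^y = 0.2455
step 3: k1 = (0.334470, -0.024660), k2 = (0.380241, -0.038986), k3 = (0.376074, -0.040208), k4 = (0.394242, -0.059809); V <- V + (h/6)(k1 + 2k2 + 2k3 + k4): V^x = 0.4338, V^y = 0.2354
step 4: k1 = (0.394233, -0.059683), k2 = (0.382092, -0.084928), k3 = (0.375483, -0.085078), k4 = (0.331699, -0.115475); V <- V + (h/6)(k1 + 2k2 + 2k3 + k4): V^x = 0.5271, V^y = 0.2139


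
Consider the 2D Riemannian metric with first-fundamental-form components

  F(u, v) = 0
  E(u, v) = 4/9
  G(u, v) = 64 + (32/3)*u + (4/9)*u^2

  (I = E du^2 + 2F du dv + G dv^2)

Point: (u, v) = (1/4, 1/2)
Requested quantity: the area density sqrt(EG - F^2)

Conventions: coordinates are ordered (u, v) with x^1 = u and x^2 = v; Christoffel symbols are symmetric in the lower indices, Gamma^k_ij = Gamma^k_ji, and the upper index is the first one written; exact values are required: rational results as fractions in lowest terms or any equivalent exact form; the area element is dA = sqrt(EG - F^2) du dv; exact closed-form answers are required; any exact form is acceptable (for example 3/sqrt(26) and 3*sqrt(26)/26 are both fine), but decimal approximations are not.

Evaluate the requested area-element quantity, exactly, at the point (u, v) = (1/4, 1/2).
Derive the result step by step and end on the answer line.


E = 4/9, F = 0, G = 2401/36; EG - F^2 = 2401/81

Answer: sqrt(EG - F^2) = 49/9


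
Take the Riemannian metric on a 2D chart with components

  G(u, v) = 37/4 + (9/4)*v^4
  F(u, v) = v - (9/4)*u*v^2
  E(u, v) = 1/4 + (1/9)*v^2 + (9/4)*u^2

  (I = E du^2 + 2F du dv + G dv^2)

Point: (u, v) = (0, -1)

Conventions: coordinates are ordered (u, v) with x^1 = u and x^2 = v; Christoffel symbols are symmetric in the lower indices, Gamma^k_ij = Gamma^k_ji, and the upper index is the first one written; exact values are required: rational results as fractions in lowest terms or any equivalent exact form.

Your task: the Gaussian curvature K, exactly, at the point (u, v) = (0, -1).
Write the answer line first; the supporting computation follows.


Answer: K = 65538/51529

E = 13/36, F = -1, G = 23/2, EG - F^2 = 227/72 at the point
E_u = 0, E_v = -2/9, F_u = -9/4, F_v = 1, G_u = 0, G_v = -9
E_vv = 2/9, F_uv = 9/2, G_uu = 0
Using the Brioschi determinant formula for K from the metric derivatives:
M1 = [[-E_vv/2 + F_uv - G_uu/2, E_u/2, F_u - E_v/2], [F_v - G_u/2, E, F], [G_v/2, F, G]] = [[79/18, 0, -77/36], [1, 13/36, -1], [-9/2, -1, 23/2]]; det M1 = 32401/2592
M2 = [[0, E_v/2, G_u/2], [E_v/2, E, F], [G_u/2, F, G]] = [[0, -1/9, 0], [-1/9, 13/36, -1], [0, -1, 23/2]]; det M2 = -23/162
det M1 - det M2 = 3641/288; K = 3641/288 / (227/72)^2 = 65538/51529


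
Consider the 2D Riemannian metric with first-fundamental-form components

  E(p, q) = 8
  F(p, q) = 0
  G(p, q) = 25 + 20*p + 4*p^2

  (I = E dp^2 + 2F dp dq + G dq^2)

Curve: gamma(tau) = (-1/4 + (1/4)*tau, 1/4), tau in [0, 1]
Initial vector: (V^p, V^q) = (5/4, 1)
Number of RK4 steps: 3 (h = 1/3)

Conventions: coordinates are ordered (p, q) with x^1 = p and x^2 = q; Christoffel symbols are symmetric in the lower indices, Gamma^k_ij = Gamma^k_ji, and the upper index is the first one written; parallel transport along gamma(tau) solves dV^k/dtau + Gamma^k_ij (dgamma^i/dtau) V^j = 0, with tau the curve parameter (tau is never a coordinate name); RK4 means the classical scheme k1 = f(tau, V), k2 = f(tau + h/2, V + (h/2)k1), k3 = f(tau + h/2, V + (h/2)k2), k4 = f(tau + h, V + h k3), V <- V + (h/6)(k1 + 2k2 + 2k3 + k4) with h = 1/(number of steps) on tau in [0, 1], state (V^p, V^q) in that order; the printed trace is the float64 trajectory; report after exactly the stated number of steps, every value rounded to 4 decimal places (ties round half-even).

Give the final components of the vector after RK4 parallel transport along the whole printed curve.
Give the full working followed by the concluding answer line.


gamma'(tau) = (1/4, 0); f(tau, V)^k = -Gamma^k_ij(gamma(tau)) gamma'^i(tau) V^j; h = 1/3; intermediate values shown to 6 dp
curve data and Christoffel symbols at the stage parameters:
  tau = 0.000000: gamma = (-0.250000, 0.250000), gamma' = (0.250000, 0.000000); Gamma_ppp = 0.000000, Gamma_ppq = 0.000000, Gamma_pqq = -1.125000, Gamma_qpp = 0.000000, Gamma_qpq = 0.444444, Gamma_qqq = 0.000000
  tau = 0.166667: gamma = (-0.208333, 0.250000), gamma' = (0.250000, 0.000000); Gamma_ppp = 0.000000, Gamma_ppq = 0.000000, Gamma_pqq = -1.145833, Gamma_qpp = 0.000000, Gamma_qpq = 0.436364, Gamma_qqq = 0.000000
  tau = 0.333333: gamma = (-0.166667, 0.250000), gamma' = (0.250000, 0.000000); Gamma_ppp = 0.000000, Gamma_ppq = 0.000000, Gamma_pqq = -1.166667, Gamma_qpp = 0.000000, Gamma_qpq = 0.428571, Gamma_qqq = 0.000000
  tau = 0.500000: gamma = (-0.125000, 0.250000), gamma' = (0.250000, 0.000000); Gamma_ppp = 0.000000, Gamma_ppq = 0.000000, Gamma_pqq = -1.187500, Gamma_qpp = 0.000000, Gamma_qpq = 0.421053, Gamma_qqq = 0.000000
  tau = 0.666667: gamma = (-0.083333, 0.250000), gamma' = (0.250000, 0.000000); Gamma_ppp = 0.000000, Gamma_ppq = 0.000000, Gamma_pqq = -1.208333, Gamma_qpp = 0.000000, Gamma_qpq = 0.413793, Gamma_qqq = 0.000000
  tau = 0.833333: gamma = (-0.041667, 0.250000), gamma' = (0.250000, 0.000000); Gamma_ppp = 0.000000, Gamma_ppq = 0.000000, Gamma_pqq = -1.229167, Gamma_qpp = 0.000000, Gamma_qpq = 0.406780, Gamma_qqq = 0.000000
  tau = 1.000000: gamma = (0.000000, 0.250000), gamma' = (0.250000, 0.000000); Gamma_ppp = 0.000000, Gamma_ppq = 0.000000, Gamma_pqq = -1.250000, Gamma_qpp = 0.000000, Gamma_qpq = 0.400000, Gamma_qqq = 0.000000
step 0: V^p = 1.2500, V^q = 1.0000
step 1: k1 = (0.000000, -0.111111), k2 = (0.000000, -0.107071), k3 = (0.000000, -0.107144), k4 = (0.000000, -0.103316); V <- V + (h/6)(k1 + 2k2 + 2k3 + k4): V^p = 1.2500, V^q = 0.9643
step 2: k1 = (0.000000, -0.103316), k2 = (0.000000, -0.099691), k3 = (0.000000, -0.099755), k4 = (0.000000, -0.096314); V <- V + (h/6)(k1 + 2k2 + 2k3 + k4): V^p = 1.2500, V^q = 0.9310
step 3: k1 = (0.000000, -0.096314), k2 = (0.000000, -0.093049), k3 = (0.000000, -0.093104), k4 = (0.000000, -0.090000); V <- V + (h/6)(k1 + 2k2 + 2k3 + k4): V^p = 1.2500, V^q = 0.9000

Answer: V^p = 1.2500, V^q = 0.9000


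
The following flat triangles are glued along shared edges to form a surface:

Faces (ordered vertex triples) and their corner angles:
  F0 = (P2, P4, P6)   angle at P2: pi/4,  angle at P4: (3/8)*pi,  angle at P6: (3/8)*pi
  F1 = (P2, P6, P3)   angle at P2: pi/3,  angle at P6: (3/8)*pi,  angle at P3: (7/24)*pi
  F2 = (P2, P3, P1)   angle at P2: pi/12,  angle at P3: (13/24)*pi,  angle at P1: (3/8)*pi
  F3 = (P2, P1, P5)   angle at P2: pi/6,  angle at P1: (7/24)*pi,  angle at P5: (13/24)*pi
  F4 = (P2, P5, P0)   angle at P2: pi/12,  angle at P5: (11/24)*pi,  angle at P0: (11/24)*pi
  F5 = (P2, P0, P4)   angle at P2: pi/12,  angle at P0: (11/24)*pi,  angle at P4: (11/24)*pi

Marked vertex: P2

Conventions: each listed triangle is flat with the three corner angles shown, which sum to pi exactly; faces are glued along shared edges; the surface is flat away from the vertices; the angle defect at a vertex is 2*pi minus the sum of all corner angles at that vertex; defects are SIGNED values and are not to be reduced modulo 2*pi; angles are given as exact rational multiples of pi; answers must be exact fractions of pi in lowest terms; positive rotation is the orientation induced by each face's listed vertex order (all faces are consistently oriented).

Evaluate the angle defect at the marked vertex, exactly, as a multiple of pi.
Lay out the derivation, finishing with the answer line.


Sum of corner angles at P2: pi
defect = 2*pi - pi

Answer: defect(P2) = pi


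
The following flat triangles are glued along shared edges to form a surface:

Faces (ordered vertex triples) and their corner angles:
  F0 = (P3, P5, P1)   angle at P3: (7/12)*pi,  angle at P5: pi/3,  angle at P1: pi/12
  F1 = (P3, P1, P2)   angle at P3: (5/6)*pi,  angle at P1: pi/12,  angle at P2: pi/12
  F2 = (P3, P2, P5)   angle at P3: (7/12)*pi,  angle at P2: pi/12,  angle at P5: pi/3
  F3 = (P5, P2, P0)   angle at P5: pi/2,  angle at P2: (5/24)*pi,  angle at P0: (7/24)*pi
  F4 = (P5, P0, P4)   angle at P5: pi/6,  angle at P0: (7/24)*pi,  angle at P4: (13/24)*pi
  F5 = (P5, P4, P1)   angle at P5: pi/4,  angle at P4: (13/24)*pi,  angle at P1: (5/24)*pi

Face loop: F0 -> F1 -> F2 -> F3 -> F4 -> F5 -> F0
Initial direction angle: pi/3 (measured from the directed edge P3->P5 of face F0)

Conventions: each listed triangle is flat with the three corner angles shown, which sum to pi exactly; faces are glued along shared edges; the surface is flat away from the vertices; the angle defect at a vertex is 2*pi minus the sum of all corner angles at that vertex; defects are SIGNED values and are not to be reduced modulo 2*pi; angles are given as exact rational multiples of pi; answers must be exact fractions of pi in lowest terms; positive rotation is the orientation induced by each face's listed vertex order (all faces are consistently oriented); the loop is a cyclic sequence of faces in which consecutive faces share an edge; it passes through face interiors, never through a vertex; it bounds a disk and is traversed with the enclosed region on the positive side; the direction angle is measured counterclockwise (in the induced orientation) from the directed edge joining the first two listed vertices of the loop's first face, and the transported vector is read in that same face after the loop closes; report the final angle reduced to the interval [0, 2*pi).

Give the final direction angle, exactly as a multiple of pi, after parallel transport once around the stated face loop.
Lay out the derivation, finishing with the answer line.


enclosed vertex P3: corner angles sum to 2*pi, defect = 2*pi - 2*pi = 0
enclosed vertex P5: corner angles sum to (19/12)*pi, defect = 2*pi - (19/12)*pi = (5/12)*pi
summing the enclosed defects onto the initial angle, mod 2*pi in the induced orientation:
final angle = pi/3 + (5/12)*pi = (3/4)*pi (mod 2*pi)

Answer: final direction angle = (3/4)*pi


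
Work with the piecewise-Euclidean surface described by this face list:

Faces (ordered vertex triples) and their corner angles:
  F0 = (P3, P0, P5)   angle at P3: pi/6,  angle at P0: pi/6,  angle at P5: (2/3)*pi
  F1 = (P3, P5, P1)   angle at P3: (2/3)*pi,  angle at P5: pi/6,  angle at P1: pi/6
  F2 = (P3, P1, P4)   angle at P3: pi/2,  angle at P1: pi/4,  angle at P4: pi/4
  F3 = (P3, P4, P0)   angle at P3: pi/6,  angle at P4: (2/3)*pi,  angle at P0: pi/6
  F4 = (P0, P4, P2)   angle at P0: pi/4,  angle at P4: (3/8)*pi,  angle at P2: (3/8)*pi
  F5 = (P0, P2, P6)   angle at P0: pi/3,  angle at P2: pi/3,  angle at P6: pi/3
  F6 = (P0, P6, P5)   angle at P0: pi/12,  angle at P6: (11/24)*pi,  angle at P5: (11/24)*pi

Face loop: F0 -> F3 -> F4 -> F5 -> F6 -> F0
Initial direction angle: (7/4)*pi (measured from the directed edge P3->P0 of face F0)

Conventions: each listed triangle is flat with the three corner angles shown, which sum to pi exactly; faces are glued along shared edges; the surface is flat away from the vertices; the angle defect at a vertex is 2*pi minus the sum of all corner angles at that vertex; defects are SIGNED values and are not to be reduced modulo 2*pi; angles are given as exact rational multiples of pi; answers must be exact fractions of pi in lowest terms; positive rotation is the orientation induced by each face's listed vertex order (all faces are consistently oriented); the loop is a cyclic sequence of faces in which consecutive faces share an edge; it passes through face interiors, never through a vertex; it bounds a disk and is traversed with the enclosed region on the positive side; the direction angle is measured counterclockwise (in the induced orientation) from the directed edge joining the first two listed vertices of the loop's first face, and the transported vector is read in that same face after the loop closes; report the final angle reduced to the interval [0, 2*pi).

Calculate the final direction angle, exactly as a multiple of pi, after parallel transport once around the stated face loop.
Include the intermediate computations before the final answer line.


enclosed vertex P0: corner angles sum to pi, defect = 2*pi - pi = pi
adding the enclosed defects to the starting angle (mod 2*pi, induced orientation) gives the holonomy
final angle = (7/4)*pi + pi = (3/4)*pi (mod 2*pi)

Answer: final direction angle = (3/4)*pi


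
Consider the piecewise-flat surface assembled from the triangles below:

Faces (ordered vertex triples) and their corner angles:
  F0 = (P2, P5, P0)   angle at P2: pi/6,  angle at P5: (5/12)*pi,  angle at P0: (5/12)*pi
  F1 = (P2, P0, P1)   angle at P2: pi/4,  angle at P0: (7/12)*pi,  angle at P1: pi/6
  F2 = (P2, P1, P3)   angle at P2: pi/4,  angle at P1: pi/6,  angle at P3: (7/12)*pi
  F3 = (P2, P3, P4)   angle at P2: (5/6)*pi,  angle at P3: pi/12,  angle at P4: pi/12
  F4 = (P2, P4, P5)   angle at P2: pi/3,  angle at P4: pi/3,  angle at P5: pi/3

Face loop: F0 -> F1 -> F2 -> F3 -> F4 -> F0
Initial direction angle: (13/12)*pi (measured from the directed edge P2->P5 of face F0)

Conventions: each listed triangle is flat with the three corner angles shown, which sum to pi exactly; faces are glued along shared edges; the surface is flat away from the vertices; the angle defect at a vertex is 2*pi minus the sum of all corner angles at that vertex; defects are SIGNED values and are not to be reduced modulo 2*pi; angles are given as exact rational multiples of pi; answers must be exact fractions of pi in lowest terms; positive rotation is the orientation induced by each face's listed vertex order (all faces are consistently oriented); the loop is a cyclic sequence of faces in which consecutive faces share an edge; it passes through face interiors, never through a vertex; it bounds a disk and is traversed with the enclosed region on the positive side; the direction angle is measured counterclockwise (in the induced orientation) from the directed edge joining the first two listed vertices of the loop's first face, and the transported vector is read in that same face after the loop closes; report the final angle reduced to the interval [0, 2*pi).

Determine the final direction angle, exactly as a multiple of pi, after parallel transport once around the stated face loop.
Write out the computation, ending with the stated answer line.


enclosed vertex P2: corner angles sum to (11/6)*pi, defect = 2*pi - (11/6)*pi = pi/6
by Gauss-Bonnet the loop rotates the vector by the enclosed defect sum (positive orientation, mod 2*pi)
final angle = (13/12)*pi + pi/6 = (5/4)*pi (mod 2*pi)

Answer: final direction angle = (5/4)*pi


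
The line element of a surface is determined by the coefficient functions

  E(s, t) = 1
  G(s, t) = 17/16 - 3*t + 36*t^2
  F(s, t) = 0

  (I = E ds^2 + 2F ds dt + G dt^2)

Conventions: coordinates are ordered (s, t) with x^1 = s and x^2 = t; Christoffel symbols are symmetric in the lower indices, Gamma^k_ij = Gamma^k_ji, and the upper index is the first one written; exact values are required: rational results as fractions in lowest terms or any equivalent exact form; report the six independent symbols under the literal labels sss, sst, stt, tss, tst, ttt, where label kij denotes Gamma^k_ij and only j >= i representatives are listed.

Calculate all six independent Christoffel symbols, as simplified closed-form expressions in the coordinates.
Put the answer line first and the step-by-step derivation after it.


Answer: Gamma_sss = 0, Gamma_sst = 0, Gamma_stt = 0, Gamma_tss = 0, Gamma_tst = 0, Gamma_ttt = (576*t - 24)/(576*t^2 - 48*t + 17)

E = 1; F = 0; G = 17/16 - 3*t + 36*t^2
Gamma^k_ij = (1/2) g^{kl} (d_i g_jl + d_j g_il - d_l g_ij), with g^inv = (1/(EG-F^2)) [[G, -F], [-F, E]]
first partials: E_s = 0, E_t = 0, F_s = 0, F_t = 0, G_s = 0, G_t = -3 + 72*t
D = EG - F^2 = 17/16 - 3*t + 36*t^2
expanded: Gamma^s_ss = (G E_s - 2F F_s + F E_t)/(2D), Gamma^s_st = (G E_t - F G_s)/(2D), Gamma^s_tt = (2G F_t - G G_s - F G_t)/(2D), Gamma^t_ss = (2E F_s - E E_t - F E_s)/(2D), Gamma^t_st = (E G_s - F E_t)/(2D), Gamma^t_tt = (E G_t - 2F F_t + F G_s)/(2D); substitute and cancel common factors


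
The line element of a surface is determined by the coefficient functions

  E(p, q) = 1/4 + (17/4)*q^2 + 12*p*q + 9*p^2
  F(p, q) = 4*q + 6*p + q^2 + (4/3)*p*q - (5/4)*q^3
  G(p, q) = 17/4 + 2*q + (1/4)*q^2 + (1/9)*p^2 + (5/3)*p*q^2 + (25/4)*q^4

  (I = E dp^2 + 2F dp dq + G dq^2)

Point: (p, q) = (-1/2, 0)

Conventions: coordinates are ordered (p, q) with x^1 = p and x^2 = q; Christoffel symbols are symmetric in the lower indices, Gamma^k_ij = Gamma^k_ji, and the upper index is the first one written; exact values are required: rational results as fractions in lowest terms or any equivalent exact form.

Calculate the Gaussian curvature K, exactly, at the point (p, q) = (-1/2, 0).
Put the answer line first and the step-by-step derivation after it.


Answer: K = -1149/3721

E = 5/2, F = -3, G = 77/18, EG - F^2 = 61/36 at the point
E_p = -9, E_q = -6, F_p = 6, F_q = 10/3, G_p = -1/9, G_q = 2
E_qq = 17/2, F_pq = 4/3, G_pp = 2/9
Compute both Brioschi determinants and normalise by (EG - F^2)^2.
M1 = [[-E_qq/2 + F_pq - G_pp/2, E_p/2, F_p - E_q/2], [F_q - G_p/2, E, F], [G_q/2, F, G]] = [[-109/36, -9/2, 9], [61/18, 5/2, -3], [1, -3, 77/18]]; det M1 = -52351/1296
M2 = [[0, E_q/2, G_p/2], [E_q/2, E, F], [G_p/2, F, G]] = [[0, -3, -1/18], [-3, 5/2, -3], [-1/18, -3, 77/18]]; det M2 = -25601/648
det M1 - det M2 = -383/432; K = -383/432 / (61/36)^2 = -1149/3721


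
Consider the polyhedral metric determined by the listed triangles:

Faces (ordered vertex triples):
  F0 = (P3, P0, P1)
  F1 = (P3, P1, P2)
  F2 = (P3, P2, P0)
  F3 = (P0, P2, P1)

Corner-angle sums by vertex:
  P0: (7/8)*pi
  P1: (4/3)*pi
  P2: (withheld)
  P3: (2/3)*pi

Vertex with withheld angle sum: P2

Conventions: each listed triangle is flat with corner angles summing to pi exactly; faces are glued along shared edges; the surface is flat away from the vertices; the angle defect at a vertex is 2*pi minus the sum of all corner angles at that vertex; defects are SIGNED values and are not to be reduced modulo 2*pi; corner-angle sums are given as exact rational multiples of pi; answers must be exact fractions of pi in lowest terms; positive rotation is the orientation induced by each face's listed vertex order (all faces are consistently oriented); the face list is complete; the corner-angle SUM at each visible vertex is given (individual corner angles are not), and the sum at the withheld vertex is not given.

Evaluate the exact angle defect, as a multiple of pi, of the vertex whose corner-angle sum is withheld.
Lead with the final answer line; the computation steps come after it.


Answer: defect(P2) = (7/8)*pi

V = 4, E = 6, F = 4; chi = V - E + F = 2
Gauss-Bonnet: total defect = 2*pi*chi = 4*pi; visible defects sum to (25/8)*pi


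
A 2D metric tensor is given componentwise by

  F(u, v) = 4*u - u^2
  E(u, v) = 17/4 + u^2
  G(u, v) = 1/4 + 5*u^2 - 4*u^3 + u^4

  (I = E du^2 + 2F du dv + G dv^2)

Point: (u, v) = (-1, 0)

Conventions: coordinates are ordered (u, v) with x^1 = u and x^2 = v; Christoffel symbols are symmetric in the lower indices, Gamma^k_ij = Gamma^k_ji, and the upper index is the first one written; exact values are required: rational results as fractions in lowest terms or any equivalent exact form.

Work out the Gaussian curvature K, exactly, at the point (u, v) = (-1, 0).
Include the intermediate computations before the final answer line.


E = 21/4, F = -5, G = 41/4, EG - F^2 = 461/16 at the point
E_u = -2, E_v = 0, F_u = 6, F_v = 0, G_u = -26, G_v = 0
E_vv = 0, F_uv = 0, G_uu = 46
Using the Brioschi determinant formula for K from the metric derivatives:
M1 = [[-E_vv/2 + F_uv - G_uu/2, E_u/2, F_u - E_v/2], [F_v - G_u/2, E, F], [G_v/2, F, G]] = [[-23, -1, 6], [13, 21/4, -5], [0, -5, 41/4]]; det M1 = -14711/16
M2 = [[0, E_v/2, G_u/2], [E_v/2, E, F], [G_u/2, F, G]] = [[0, 0, -13], [0, 21/4, -5], [-13, -5, 41/4]]; det M2 = -3549/4
det M1 - det M2 = -515/16; K = -515/16 / (461/16)^2 = -8240/212521

Answer: K = -8240/212521
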